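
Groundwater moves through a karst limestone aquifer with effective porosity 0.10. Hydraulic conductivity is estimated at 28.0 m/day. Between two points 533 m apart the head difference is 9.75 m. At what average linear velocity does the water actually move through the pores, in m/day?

5.12

Hydraulic gradient i = Δh / L = 9.75 / 533 = 0.01829.
Darcy flux q = K · i = 28.00 × 0.01829 = 0.5122 m/day.
Seepage velocity v = q / n_e = 0.5122 / 0.10 = 5.122 m/day.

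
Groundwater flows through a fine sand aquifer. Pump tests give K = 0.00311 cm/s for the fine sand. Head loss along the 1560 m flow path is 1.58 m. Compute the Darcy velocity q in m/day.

Convert K: 0.00311 cm/s × 864 = 2.687 m/day.
Hydraulic gradient i = Δh / L = 1.58 / 1560 = 0.001013.
Specific discharge q = K · i = 2.687 × 0.001013 = 0.002721 m/day.

0.00272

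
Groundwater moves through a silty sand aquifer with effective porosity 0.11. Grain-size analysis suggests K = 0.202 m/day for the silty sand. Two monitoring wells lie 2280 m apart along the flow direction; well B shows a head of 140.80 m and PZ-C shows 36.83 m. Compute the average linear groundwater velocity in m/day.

Hydraulic gradient i = (140.80 − 36.83) / 2280 = 103.97 / 2280 = 0.04560.
Darcy flux q = K · i = 0.2020 × 0.04560 = 0.009211 m/day.
Seepage velocity v = q / n_e = 0.009211 / 0.11 = 0.08374 m/day.

0.0837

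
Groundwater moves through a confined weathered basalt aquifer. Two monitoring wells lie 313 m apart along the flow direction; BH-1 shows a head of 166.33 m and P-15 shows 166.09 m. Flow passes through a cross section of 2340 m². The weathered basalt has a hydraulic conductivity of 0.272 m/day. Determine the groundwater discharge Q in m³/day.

Hydraulic gradient i = (166.33 − 166.09) / 313 = 0.24 / 313 = 0.0007668.
Darcy's law: Q = K · A · i = 0.2720 × 2340 × 0.0007668 = 0.4880 m³/day.

0.488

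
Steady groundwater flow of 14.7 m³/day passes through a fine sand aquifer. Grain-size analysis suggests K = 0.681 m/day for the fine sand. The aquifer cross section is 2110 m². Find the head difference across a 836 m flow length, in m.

From Q = K·A·i, i = Q / (K·A) = 14.7 / (0.6810 × 2110) = 0.01023.
Head loss Δh = i · L = 0.01023 × 836 = 8.553 m.

8.55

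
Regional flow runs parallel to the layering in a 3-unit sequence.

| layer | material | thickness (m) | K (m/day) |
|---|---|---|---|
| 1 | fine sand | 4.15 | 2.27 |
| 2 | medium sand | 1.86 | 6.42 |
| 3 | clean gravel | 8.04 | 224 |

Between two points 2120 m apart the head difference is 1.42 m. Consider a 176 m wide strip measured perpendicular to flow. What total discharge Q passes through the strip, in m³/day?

215

Flow is parallel to layering, so each bed carries its own Darcy discharge and the transmissivities add.
Σ(K_i·b_i) = 2.27×4.15 + 6.42×1.86 + 224×8.04 = 1822 m²/day.
Hydraulic gradient i = Δh / L = 1.42 / 2120 = 0.0006698.
Q = Σ(K_i·b_i) · W · i = 1822 × 176 × 0.0006698 = 214.8 m³/day.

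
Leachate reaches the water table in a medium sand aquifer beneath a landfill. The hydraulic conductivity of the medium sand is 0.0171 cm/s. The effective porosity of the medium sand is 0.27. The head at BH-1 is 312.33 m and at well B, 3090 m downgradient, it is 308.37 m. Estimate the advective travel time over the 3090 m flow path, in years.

Convert K: 0.0171 cm/s × 864 = 14.77 m/day.
Hydraulic gradient i = (312.33 − 308.37) / 3090 = 3.96 / 3090 = 0.001282.
Darcy flux q = K · i = 14.77 × 0.001282 = 0.01893 m/day.
Seepage velocity v = q / n_e = 0.01893 / 0.27 = 0.07013 m/day.
Travel time t = L / v = 3090 / 0.07013 = 44063 days = 120.6 years.

121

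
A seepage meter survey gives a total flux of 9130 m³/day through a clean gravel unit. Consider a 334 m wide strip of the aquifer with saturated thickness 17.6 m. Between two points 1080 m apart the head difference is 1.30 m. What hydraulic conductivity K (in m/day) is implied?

1290

Cross-sectional area A = 334 × 17.6 = 5878 m².
Hydraulic gradient i = Δh / L = 1.30 / 1080 = 0.001204.
From Q = K·A·i, K = Q / (A·i) = 9130 / (5878 × 0.001204) = 1290 m/day.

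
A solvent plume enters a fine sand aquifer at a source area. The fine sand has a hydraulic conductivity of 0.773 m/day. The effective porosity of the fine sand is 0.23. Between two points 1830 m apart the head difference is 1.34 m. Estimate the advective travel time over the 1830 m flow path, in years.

2040

Hydraulic gradient i = Δh / L = 1.34 / 1830 = 0.0007322.
Darcy flux q = K · i = 0.7730 × 0.0007322 = 0.0005660 m/day.
Seepage velocity v = q / n_e = 0.0005660 / 0.23 = 0.002461 m/day.
Travel time t = L / v = 1830 / 0.002461 = 7.436e+05 days = 2036 years.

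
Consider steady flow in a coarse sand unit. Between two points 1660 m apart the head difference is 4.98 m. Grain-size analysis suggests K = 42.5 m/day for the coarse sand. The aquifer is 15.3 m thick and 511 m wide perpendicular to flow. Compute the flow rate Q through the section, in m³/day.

Cross-sectional area A = 511 × 15.3 = 7818 m².
Hydraulic gradient i = Δh / L = 4.98 / 1660 = 0.003000.
Darcy's law: Q = K · A · i = 42.50 × 7818 × 0.003000 = 996.8 m³/day.

997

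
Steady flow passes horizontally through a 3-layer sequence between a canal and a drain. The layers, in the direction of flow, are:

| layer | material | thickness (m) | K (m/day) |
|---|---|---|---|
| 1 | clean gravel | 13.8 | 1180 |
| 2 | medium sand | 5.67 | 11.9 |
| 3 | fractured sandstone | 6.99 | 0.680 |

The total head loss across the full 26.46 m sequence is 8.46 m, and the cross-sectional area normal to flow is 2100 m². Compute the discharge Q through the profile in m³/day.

Flow is perpendicular to layering, so the layers act in series and the equivalent K is the thickness-weighted harmonic mean.
Total thickness L = 13.8 + 5.67 + 6.99 = 26.46 m.
Σ(b_i/K_i) = 13.8/1180 + 5.67/11.9 + 6.99/0.680 = 10.77 d.
K_eq = L / Σ(b_i/K_i) = 26.46 / 10.77 = 2.457 m/day.
Q = K_eq · A · (Δh/L) = 2.457 × 2100 × (8.46/26.46) = 1650 m³/day.

1650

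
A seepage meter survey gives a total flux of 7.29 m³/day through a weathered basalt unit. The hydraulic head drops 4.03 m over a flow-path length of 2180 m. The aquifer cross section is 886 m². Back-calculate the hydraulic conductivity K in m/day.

4.45

Hydraulic gradient i = Δh / L = 4.03 / 2180 = 0.001849.
From Q = K·A·i, K = Q / (A·i) = 7.29 / (886.0 × 0.001849) = 4.451 m/day.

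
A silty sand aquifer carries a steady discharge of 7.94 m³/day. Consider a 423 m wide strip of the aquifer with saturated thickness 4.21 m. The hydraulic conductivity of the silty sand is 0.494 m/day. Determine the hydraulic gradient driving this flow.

Cross-sectional area A = 423 × 4.21 = 1781 m².
From Q = K·A·i, i = Q / (K·A) = 7.94 / (0.4940 × 1781) = 0.009025.

0.00903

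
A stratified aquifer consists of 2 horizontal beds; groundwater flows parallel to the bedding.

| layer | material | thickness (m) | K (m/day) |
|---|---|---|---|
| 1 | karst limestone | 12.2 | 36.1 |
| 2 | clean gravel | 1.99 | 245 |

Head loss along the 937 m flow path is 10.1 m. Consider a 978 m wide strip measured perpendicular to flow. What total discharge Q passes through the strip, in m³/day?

9780

Flow is parallel to layering, so each bed carries its own Darcy discharge and the transmissivities add.
Σ(K_i·b_i) = 36.1×12.2 + 245×1.99 = 928.0 m²/day.
Hydraulic gradient i = Δh / L = 10.1 / 937 = 0.01078.
Q = Σ(K_i·b_i) · W · i = 928.0 × 978 × 0.01078 = 9783 m³/day.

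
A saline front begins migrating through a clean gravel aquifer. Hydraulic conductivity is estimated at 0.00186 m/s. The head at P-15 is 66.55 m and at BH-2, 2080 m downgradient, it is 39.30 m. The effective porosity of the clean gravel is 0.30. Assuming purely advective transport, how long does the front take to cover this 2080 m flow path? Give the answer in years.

0.811

Convert K: 0.00186 m/s × 86400 = 160.7 m/day.
Hydraulic gradient i = (66.55 − 39.30) / 2080 = 27.25 / 2080 = 0.01310.
Darcy flux q = K · i = 160.7 × 0.01310 = 2.105 m/day.
Seepage velocity v = q / n_e = 2.105 / 0.30 = 7.018 m/day.
Travel time t = L / v = 2080 / 7.018 = 296.4 days = 0.8115 years.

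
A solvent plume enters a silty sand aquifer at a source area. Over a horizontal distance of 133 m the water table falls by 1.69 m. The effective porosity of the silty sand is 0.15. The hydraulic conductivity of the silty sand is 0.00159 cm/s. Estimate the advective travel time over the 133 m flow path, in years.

3.13

Convert K: 0.00159 cm/s × 864 = 1.374 m/day.
Hydraulic gradient i = Δh / L = 1.69 / 133 = 0.01271.
Darcy flux q = K · i = 1.374 × 0.01271 = 0.01746 m/day.
Seepage velocity v = q / n_e = 0.01746 / 0.15 = 0.1164 m/day.
Travel time t = L / v = 133 / 0.1164 = 1143 days = 3.129 years.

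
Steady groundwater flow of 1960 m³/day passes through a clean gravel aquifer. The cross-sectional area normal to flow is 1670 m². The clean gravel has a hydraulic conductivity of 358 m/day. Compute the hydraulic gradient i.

From Q = K·A·i, i = Q / (K·A) = 1960 / (358.0 × 1670) = 0.003278.

0.00328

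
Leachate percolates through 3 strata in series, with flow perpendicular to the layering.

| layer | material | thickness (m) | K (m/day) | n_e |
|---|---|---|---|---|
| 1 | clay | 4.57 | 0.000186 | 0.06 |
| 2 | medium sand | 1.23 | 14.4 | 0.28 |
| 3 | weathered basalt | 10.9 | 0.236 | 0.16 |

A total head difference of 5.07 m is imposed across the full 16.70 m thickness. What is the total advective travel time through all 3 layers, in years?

With flow normal to the layers, continuity requires the same specific discharge q through every layer.
Σ(b_i/K_i) = 4.57/0.000186 + 1.23/14.4 + 10.9/0.236 = 24616 d.
q = Δh / Σ(b_i/K_i) = 5.07 / 24616 = 0.0002060 m/day.
In each layer the seepage velocity is v_i = q/n_i, so the layer transit time is t_i = b_i·n_i / q:
  layer 1 (clay): t_1 = 4.57 × 0.06 / 0.0002060 = 1331 d
  layer 2 (medium sand): t_2 = 1.23 × 0.28 / 0.0002060 = 1672 d
  layer 3 (weathered basalt): t_3 = 10.9 × 0.16 / 0.0002060 = 8468 d
Total t = Σ t_i = 11471 days = 31.41 years.

31.4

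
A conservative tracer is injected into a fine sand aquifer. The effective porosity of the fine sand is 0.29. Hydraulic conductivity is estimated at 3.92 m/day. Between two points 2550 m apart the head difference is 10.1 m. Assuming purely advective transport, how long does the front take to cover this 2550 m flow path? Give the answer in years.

130

Hydraulic gradient i = Δh / L = 10.1 / 2550 = 0.003961.
Darcy flux q = K · i = 3.920 × 0.003961 = 0.01553 m/day.
Seepage velocity v = q / n_e = 0.01553 / 0.29 = 0.05354 m/day.
Travel time t = L / v = 2550 / 0.05354 = 47629 days = 130.4 years.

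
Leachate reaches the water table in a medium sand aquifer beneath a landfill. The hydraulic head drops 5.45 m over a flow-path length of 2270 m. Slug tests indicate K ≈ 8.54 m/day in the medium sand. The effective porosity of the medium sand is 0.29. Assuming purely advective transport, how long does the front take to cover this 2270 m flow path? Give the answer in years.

Hydraulic gradient i = Δh / L = 5.45 / 2270 = 0.002401.
Darcy flux q = K · i = 8.540 × 0.002401 = 0.02050 m/day.
Seepage velocity v = q / n_e = 0.02050 / 0.29 = 0.07070 m/day.
Travel time t = L / v = 2270 / 0.07070 = 32107 days = 87.90 years.

87.9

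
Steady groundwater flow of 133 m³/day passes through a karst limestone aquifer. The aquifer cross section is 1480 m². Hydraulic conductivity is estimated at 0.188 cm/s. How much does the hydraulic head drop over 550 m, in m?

0.304

Convert K: 0.188 cm/s × 864 = 162.4 m/day.
From Q = K·A·i, i = Q / (K·A) = 133 / (162.4 × 1480) = 0.0005532.
Head loss Δh = i · L = 0.0005532 × 550 = 0.3043 m.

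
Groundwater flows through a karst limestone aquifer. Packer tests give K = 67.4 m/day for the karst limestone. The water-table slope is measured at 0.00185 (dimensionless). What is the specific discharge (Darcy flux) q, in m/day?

Hydraulic gradient i = 0.00185.
Specific discharge q = K · i = 67.40 × 0.001850 = 0.1247 m/day.

0.125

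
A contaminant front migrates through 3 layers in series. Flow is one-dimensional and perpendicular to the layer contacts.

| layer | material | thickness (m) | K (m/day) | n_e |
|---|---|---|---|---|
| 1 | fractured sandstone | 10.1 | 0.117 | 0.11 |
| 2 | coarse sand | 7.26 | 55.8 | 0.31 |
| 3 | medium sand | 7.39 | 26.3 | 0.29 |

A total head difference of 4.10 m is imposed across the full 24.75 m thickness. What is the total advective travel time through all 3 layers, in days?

With flow normal to the layers, continuity requires the same specific discharge q through every layer.
Σ(b_i/K_i) = 10.1/0.117 + 7.26/55.8 + 7.39/26.3 = 86.74 d.
q = Δh / Σ(b_i/K_i) = 4.10 / 86.74 = 0.04727 m/day.
In each layer the seepage velocity is v_i = q/n_i, so the layer transit time is t_i = b_i·n_i / q:
  layer 1 (fractured sandstone): t_1 = 10.1 × 0.11 / 0.04727 = 23.50 d
  layer 2 (coarse sand): t_2 = 7.26 × 0.31 / 0.04727 = 47.61 d
  layer 3 (medium sand): t_3 = 7.39 × 0.29 / 0.04727 = 45.34 d
Total t = Σ t_i = 116.5 days.

116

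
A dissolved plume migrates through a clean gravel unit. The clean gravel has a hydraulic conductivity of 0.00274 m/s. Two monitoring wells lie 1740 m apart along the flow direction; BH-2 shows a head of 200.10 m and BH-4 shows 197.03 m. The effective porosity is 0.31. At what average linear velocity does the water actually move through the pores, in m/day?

1.35

Convert K: 0.00274 m/s × 86400 = 236.7 m/day.
Hydraulic gradient i = (200.10 − 197.03) / 1740 = 3.07 / 1740 = 0.001764.
Darcy flux q = K · i = 236.7 × 0.001764 = 0.4177 m/day.
Seepage velocity v = q / n_e = 0.4177 / 0.31 = 1.347 m/day.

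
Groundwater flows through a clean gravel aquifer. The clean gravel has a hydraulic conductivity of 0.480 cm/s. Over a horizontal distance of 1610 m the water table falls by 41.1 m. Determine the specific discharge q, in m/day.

Convert K: 0.480 cm/s × 864 = 414.7 m/day.
Hydraulic gradient i = Δh / L = 41.1 / 1610 = 0.02553.
Specific discharge q = K · i = 414.7 × 0.02553 = 10.59 m/day.

10.6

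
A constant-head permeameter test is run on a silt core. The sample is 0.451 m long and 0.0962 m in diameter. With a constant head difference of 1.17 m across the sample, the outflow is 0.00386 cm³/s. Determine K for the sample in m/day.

0.0177

Cross-sectional area A = π·(d/2)² = π × (0.0962/2)² = 0.007268 m².
Convert discharge: 0.00386 cm³/s = 3.860e-09 m³/s.
Darcy's law rearranged: K = Q·L / (A·Δh) = 3.860e-09 × 0.451 / (0.007268 × 1.17) = 2.047e-07 m/s = 0.01769 m/day.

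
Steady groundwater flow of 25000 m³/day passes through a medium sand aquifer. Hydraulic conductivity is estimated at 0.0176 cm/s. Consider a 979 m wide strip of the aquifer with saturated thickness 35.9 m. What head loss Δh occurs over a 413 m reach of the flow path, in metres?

19.3

Convert K: 0.0176 cm/s × 864 = 15.21 m/day.
Cross-sectional area A = 979 × 35.9 = 35146 m².
From Q = K·A·i, i = Q / (K·A) = 25000 / (15.21 × 35146) = 0.04678.
Head loss Δh = i · L = 0.04678 × 413 = 19.32 m.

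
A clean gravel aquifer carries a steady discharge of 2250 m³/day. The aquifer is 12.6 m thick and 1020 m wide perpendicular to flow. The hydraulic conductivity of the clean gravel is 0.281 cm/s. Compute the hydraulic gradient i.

Convert K: 0.281 cm/s × 864 = 242.8 m/day.
Cross-sectional area A = 1020 × 12.6 = 12852 m².
From Q = K·A·i, i = Q / (K·A) = 2250 / (242.8 × 12852) = 0.0007211.

0.000721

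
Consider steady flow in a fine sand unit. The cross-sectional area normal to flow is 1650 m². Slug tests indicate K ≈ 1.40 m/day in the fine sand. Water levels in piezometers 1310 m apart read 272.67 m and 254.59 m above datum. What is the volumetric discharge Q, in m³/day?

Hydraulic gradient i = (272.67 − 254.59) / 1310 = 18.08 / 1310 = 0.01380.
Darcy's law: Q = K · A · i = 1.400 × 1650 × 0.01380 = 31.88 m³/day.

31.9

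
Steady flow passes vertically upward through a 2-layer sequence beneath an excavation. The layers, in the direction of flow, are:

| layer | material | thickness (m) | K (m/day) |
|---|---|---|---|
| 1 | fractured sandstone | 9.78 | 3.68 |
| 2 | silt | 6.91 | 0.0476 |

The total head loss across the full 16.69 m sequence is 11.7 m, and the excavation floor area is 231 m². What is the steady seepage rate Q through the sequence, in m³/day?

Flow is perpendicular to layering, so the layers act in series and the equivalent K is the thickness-weighted harmonic mean.
Total thickness L = 9.78 + 6.91 = 16.69 m.
Σ(b_i/K_i) = 9.78/3.68 + 6.91/0.0476 = 147.8 d.
K_eq = L / Σ(b_i/K_i) = 16.69 / 147.8 = 0.1129 m/day.
Q = K_eq · A · (Δh/L) = 0.1129 × 231 × (11.7/16.69) = 18.28 m³/day.

18.3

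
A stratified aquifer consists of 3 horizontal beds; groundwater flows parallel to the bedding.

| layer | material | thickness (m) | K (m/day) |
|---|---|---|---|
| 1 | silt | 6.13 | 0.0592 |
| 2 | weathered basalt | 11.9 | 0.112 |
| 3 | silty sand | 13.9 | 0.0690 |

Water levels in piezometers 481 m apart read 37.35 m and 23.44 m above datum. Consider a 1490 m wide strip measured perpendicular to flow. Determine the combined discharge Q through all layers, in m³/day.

Flow is parallel to layering, so each bed carries its own Darcy discharge and the transmissivities add.
Σ(K_i·b_i) = 0.0592×6.13 + 0.112×11.9 + 0.0690×13.9 = 2.655 m²/day.
Hydraulic gradient i = (37.35 − 23.44) / 481 = 13.91 / 481 = 0.02892.
Q = Σ(K_i·b_i) · W · i = 2.655 × 1490 × 0.02892 = 114.4 m³/day.

114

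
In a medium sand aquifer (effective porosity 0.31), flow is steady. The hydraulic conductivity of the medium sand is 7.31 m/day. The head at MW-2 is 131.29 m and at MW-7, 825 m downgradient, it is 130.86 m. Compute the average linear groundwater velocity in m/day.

Hydraulic gradient i = (131.29 − 130.86) / 825 = 0.43 / 825 = 0.0005212.
Darcy flux q = K · i = 7.310 × 0.0005212 = 0.003810 m/day.
Seepage velocity v = q / n_e = 0.003810 / 0.31 = 0.01229 m/day.

0.0123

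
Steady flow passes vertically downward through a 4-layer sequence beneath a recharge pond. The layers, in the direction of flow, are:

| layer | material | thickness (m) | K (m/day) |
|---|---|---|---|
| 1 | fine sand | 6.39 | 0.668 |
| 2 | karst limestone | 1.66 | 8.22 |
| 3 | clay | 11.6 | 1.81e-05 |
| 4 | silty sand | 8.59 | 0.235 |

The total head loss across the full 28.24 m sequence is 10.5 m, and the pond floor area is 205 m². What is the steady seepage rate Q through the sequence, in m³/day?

0.00336

Flow is perpendicular to layering, so the layers act in series and the equivalent K is the thickness-weighted harmonic mean.
Total thickness L = 6.39 + 1.66 + 11.6 + 8.59 = 28.24 m.
Σ(b_i/K_i) = 6.39/0.668 + 1.66/8.22 + 11.6/1.81e-05 + 8.59/0.235 = 6.409e+05 d.
K_eq = L / Σ(b_i/K_i) = 28.24 / 6.409e+05 = 4.406e-05 m/day.
Q = K_eq · A · (Δh/L) = 4.406e-05 × 205 × (10.5/28.24) = 0.003358 m³/day.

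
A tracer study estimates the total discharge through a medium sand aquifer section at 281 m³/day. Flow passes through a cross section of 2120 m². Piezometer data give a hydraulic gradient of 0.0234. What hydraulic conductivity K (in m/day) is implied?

Hydraulic gradient i = 0.0234.
From Q = K·A·i, K = Q / (A·i) = 281 / (2120 × 0.02340) = 5.664 m/day.

5.66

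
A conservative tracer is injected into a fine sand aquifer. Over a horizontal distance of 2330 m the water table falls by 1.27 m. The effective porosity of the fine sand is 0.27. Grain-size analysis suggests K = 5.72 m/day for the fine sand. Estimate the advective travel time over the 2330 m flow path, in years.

Hydraulic gradient i = Δh / L = 1.27 / 2330 = 0.0005451.
Darcy flux q = K · i = 5.720 × 0.0005451 = 0.003118 m/day.
Seepage velocity v = q / n_e = 0.003118 / 0.27 = 0.01155 m/day.
Travel time t = L / v = 2330 / 0.01155 = 2.018e+05 days = 552.4 years.

552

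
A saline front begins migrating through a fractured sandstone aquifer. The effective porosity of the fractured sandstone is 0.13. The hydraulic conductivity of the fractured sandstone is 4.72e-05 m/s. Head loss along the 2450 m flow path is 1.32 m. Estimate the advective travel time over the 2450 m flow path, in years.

397

Convert K: 4.72e-05 m/s × 86400 = 4.078 m/day.
Hydraulic gradient i = Δh / L = 1.32 / 2450 = 0.0005388.
Darcy flux q = K · i = 4.078 × 0.0005388 = 0.002197 m/day.
Seepage velocity v = q / n_e = 0.002197 / 0.13 = 0.01690 m/day.
Travel time t = L / v = 2450 / 0.01690 = 1.450e+05 days = 396.9 years.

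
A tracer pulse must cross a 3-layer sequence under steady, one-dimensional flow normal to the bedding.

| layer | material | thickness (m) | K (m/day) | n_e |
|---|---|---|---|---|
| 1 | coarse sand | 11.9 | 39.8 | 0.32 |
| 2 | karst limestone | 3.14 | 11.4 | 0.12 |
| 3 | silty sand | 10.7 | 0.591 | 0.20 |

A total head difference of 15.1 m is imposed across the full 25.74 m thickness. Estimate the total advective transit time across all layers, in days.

With flow normal to the layers, continuity requires the same specific discharge q through every layer.
Σ(b_i/K_i) = 11.9/39.8 + 3.14/11.4 + 10.7/0.591 = 18.68 d.
q = Δh / Σ(b_i/K_i) = 15.1 / 18.68 = 0.8084 m/day.
In each layer the seepage velocity is v_i = q/n_i, so the layer transit time is t_i = b_i·n_i / q:
  layer 1 (coarse sand): t_1 = 11.9 × 0.32 / 0.8084 = 4.711 d
  layer 2 (karst limestone): t_2 = 3.14 × 0.12 / 0.8084 = 0.4661 d
  layer 3 (silty sand): t_3 = 10.7 × 0.20 / 0.8084 = 2.647 d
Total t = Σ t_i = 7.824 days.

7.82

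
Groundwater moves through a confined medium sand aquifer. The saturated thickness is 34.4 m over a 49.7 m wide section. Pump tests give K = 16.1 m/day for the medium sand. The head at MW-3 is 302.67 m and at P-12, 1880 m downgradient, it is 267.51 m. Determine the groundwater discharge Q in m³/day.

515

Cross-sectional area A = 49.7 × 34.4 = 1710 m².
Hydraulic gradient i = (302.67 − 267.51) / 1880 = 35.16 / 1880 = 0.01870.
Darcy's law: Q = K · A · i = 16.10 × 1710 × 0.01870 = 514.8 m³/day.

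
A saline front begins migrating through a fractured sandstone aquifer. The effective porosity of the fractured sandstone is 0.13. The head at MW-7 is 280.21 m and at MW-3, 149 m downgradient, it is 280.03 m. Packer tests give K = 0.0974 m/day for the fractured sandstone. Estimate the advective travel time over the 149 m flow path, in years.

451

Hydraulic gradient i = (280.21 − 280.03) / 149 = 0.18 / 149 = 0.001208.
Darcy flux q = K · i = 0.09740 × 0.001208 = 0.0001177 m/day.
Seepage velocity v = q / n_e = 0.0001177 / 0.13 = 0.0009051 m/day.
Travel time t = L / v = 149 / 0.0009051 = 1.646e+05 days = 450.7 years.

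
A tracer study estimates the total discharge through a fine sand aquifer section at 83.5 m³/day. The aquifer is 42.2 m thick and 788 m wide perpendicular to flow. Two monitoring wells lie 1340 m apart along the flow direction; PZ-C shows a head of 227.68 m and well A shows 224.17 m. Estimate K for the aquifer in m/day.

Cross-sectional area A = 788 × 42.2 = 33254 m².
Hydraulic gradient i = (227.68 − 224.17) / 1340 = 3.51 / 1340 = 0.002619.
From Q = K·A·i, K = Q / (A·i) = 83.5 / (33254 × 0.002619) = 0.9586 m/day.

0.959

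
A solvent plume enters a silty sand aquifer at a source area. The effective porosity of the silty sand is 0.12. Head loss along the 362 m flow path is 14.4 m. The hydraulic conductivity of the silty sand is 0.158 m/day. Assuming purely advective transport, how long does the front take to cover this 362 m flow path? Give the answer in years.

18.9

Hydraulic gradient i = Δh / L = 14.4 / 362 = 0.03978.
Darcy flux q = K · i = 0.1580 × 0.03978 = 0.006285 m/day.
Seepage velocity v = q / n_e = 0.006285 / 0.12 = 0.05238 m/day.
Travel time t = L / v = 362 / 0.05238 = 6912 days = 18.92 years.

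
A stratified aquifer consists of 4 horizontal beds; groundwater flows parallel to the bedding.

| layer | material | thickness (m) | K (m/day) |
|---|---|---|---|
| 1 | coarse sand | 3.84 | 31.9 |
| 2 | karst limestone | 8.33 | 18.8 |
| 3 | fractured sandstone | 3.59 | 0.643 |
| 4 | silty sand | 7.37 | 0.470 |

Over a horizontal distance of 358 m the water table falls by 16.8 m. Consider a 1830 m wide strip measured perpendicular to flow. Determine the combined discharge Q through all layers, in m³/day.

24500

Flow is parallel to layering, so each bed carries its own Darcy discharge and the transmissivities add.
Σ(K_i·b_i) = 31.9×3.84 + 18.8×8.33 + 0.643×3.59 + 0.470×7.37 = 284.9 m²/day.
Hydraulic gradient i = Δh / L = 16.8 / 358 = 0.04693.
Q = Σ(K_i·b_i) · W · i = 284.9 × 1830 × 0.04693 = 24464 m³/day.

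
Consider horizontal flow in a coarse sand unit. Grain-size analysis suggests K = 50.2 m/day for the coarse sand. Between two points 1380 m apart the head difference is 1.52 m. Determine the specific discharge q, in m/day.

Hydraulic gradient i = Δh / L = 1.52 / 1380 = 0.001101.
Specific discharge q = K · i = 50.20 × 0.001101 = 0.05529 m/day.

0.0553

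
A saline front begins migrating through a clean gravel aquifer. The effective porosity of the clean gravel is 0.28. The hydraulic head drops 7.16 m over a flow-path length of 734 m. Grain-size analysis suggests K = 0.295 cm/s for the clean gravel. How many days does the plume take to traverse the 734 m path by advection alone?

82.7

Convert K: 0.295 cm/s × 864 = 254.9 m/day.
Hydraulic gradient i = Δh / L = 7.16 / 734 = 0.009755.
Darcy flux q = K · i = 254.9 × 0.009755 = 2.486 m/day.
Seepage velocity v = q / n_e = 2.486 / 0.28 = 8.880 m/day.
Travel time t = L / v = 734 / 8.880 = 82.66 days.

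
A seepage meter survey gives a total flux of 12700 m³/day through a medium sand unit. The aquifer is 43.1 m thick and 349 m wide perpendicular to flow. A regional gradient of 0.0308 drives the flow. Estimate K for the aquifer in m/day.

27.4

Cross-sectional area A = 349 × 43.1 = 15042 m².
Hydraulic gradient i = 0.0308.
From Q = K·A·i, K = Q / (A·i) = 12700 / (15042 × 0.03080) = 27.41 m/day.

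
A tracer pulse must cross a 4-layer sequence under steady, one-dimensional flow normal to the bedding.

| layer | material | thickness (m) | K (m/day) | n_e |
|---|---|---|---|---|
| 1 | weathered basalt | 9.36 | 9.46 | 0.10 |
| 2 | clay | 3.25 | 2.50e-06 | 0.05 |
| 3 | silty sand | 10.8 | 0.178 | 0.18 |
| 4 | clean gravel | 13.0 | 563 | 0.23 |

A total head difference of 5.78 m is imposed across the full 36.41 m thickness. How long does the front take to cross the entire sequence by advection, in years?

With flow normal to the layers, continuity requires the same specific discharge q through every layer.
Σ(b_i/K_i) = 9.36/9.46 + 3.25/2.50e-06 + 10.8/0.178 + 13.0/563 = 1.300e+06 d.
q = Δh / Σ(b_i/K_i) = 5.78 / 1.300e+06 = 4.446e-06 m/day.
In each layer the seepage velocity is v_i = q/n_i, so the layer transit time is t_i = b_i·n_i / q:
  layer 1 (weathered basalt): t_1 = 9.36 × 0.10 / 4.446e-06 = 2.105e+05 d
  layer 2 (clay): t_2 = 3.25 × 0.05 / 4.446e-06 = 36550 d
  layer 3 (silty sand): t_3 = 10.8 × 0.18 / 4.446e-06 = 4.373e+05 d
  layer 4 (clean gravel): t_4 = 13.0 × 0.23 / 4.446e-06 = 6.725e+05 d
Total t = Σ t_i = 1.357e+06 days = 3715 years.

3710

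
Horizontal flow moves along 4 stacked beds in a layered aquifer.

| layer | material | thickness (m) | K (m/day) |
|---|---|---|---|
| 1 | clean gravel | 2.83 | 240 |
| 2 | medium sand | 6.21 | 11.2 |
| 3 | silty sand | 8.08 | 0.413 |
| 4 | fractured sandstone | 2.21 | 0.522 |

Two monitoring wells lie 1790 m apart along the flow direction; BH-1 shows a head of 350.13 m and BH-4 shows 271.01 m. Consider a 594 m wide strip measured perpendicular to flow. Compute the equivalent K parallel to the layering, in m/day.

Flow is parallel to layering, so each bed carries its own Darcy discharge and the transmissivities add.
Σ(K_i·b_i) = 240×2.83 + 11.2×6.21 + 0.413×8.08 + 0.522×2.21 = 753.2 m²/day.
Total thickness b = 19.33 m, so K_eq = Σ(K_i·b_i)/b = 38.97 m/day.

39.0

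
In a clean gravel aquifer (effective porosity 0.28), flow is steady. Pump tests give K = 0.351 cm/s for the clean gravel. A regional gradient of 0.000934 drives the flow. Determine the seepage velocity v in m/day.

Convert K: 0.351 cm/s × 864 = 303.3 m/day.
Hydraulic gradient i = 0.000934.
Darcy flux q = K · i = 303.3 × 0.0009340 = 0.2832 m/day.
Seepage velocity v = q / n_e = 0.2832 / 0.28 = 1.012 m/day.

1.01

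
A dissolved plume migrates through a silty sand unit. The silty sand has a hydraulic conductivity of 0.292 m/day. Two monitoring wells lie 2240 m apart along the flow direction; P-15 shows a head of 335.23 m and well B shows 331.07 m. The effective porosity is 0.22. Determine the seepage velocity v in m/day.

Hydraulic gradient i = (335.23 − 331.07) / 2240 = 4.16 / 2240 = 0.001857.
Darcy flux q = K · i = 0.2920 × 0.001857 = 0.0005423 m/day.
Seepage velocity v = q / n_e = 0.0005423 / 0.22 = 0.002465 m/day.

0.00246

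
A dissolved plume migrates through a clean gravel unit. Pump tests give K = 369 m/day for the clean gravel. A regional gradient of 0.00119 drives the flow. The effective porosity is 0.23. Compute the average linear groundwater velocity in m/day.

Hydraulic gradient i = 0.00119.
Darcy flux q = K · i = 369.0 × 0.001190 = 0.4391 m/day.
Seepage velocity v = q / n_e = 0.4391 / 0.23 = 1.909 m/day.

1.91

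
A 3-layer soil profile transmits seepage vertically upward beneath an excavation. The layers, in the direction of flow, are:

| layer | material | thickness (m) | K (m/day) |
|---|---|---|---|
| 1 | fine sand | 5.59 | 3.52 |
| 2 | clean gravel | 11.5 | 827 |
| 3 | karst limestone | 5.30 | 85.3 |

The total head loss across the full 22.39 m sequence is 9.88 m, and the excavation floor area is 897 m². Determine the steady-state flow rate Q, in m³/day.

5330

Flow is perpendicular to layering, so the layers act in series and the equivalent K is the thickness-weighted harmonic mean.
Total thickness L = 5.59 + 11.5 + 5.30 = 22.39 m.
Σ(b_i/K_i) = 5.59/3.52 + 11.5/827 + 5.30/85.3 = 1.664 d.
K_eq = L / Σ(b_i/K_i) = 22.39 / 1.664 = 13.45 m/day.
Q = K_eq · A · (Δh/L) = 13.45 × 897 × (9.88/22.39) = 5326 m³/day.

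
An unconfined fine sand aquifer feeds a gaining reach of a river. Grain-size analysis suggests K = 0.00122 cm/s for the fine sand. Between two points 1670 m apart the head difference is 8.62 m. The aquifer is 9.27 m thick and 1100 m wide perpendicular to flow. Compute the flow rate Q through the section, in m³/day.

Convert K: 0.00122 cm/s × 864 = 1.054 m/day.
Cross-sectional area A = 1100 × 9.27 = 10197 m².
Hydraulic gradient i = Δh / L = 8.62 / 1670 = 0.005162.
Darcy's law: Q = K · A · i = 1.054 × 10197 × 0.005162 = 55.48 m³/day.

55.5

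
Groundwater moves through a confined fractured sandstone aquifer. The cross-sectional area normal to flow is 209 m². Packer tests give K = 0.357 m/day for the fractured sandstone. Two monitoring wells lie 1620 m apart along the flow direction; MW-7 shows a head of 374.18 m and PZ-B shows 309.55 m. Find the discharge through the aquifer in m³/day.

2.98

Hydraulic gradient i = (374.18 − 309.55) / 1620 = 64.63 / 1620 = 0.03990.
Darcy's law: Q = K · A · i = 0.3570 × 209.0 × 0.03990 = 2.977 m³/day.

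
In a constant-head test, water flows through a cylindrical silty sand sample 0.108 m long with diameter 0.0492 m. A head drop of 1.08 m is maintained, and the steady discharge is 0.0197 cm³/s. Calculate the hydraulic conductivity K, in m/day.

0.0895

Cross-sectional area A = π·(d/2)² = π × (0.0492/2)² = 0.001901 m².
Convert discharge: 0.0197 cm³/s = 1.970e-08 m³/s.
Darcy's law rearranged: K = Q·L / (A·Δh) = 1.970e-08 × 0.108 / (0.001901 × 1.08) = 1.036e-06 m/s = 0.08953 m/day.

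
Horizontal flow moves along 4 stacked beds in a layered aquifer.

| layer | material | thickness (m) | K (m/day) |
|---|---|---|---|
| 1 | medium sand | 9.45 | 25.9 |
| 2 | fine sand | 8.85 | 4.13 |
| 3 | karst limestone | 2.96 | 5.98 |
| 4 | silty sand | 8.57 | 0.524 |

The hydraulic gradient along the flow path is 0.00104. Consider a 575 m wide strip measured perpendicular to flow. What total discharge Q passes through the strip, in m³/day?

181

Flow is parallel to layering, so each bed carries its own Darcy discharge and the transmissivities add.
Σ(K_i·b_i) = 25.9×9.45 + 4.13×8.85 + 5.98×2.96 + 0.524×8.57 = 303.5 m²/day.
Hydraulic gradient i = 0.00104.
Q = Σ(K_i·b_i) · W · i = 303.5 × 575 × 0.001040 = 181.5 m³/day.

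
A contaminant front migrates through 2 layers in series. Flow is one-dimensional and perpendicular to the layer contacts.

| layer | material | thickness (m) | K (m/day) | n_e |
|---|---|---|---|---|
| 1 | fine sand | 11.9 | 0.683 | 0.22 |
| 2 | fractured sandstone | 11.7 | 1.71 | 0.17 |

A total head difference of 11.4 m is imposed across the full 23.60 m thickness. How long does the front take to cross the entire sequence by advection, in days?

9.81

With flow normal to the layers, continuity requires the same specific discharge q through every layer.
Σ(b_i/K_i) = 11.9/0.683 + 11.7/1.71 = 24.27 d.
q = Δh / Σ(b_i/K_i) = 11.4 / 24.27 = 0.4698 m/day.
In each layer the seepage velocity is v_i = q/n_i, so the layer transit time is t_i = b_i·n_i / q:
  layer 1 (fine sand): t_1 = 11.9 × 0.22 / 0.4698 = 5.572 d
  layer 2 (fractured sandstone): t_2 = 11.7 × 0.17 / 0.4698 = 4.234 d
Total t = Σ t_i = 9.806 days.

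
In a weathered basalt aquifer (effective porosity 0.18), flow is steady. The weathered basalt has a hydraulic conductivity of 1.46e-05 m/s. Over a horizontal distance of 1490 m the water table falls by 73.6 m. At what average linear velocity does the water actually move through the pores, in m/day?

0.346

Convert K: 1.46e-05 m/s × 86400 = 1.261 m/day.
Hydraulic gradient i = Δh / L = 73.6 / 1490 = 0.04940.
Darcy flux q = K · i = 1.261 × 0.04940 = 0.06231 m/day.
Seepage velocity v = q / n_e = 0.06231 / 0.18 = 0.3462 m/day.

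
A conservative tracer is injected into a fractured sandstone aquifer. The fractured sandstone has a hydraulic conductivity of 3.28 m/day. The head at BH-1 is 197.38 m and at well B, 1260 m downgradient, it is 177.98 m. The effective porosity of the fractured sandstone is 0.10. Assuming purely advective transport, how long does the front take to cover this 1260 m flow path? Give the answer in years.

Hydraulic gradient i = (197.38 − 177.98) / 1260 = 19.4 / 1260 = 0.01540.
Darcy flux q = K · i = 3.280 × 0.01540 = 0.05050 m/day.
Seepage velocity v = q / n_e = 0.05050 / 0.10 = 0.5050 m/day.
Travel time t = L / v = 1260 / 0.5050 = 2495 days = 6.831 years.

6.83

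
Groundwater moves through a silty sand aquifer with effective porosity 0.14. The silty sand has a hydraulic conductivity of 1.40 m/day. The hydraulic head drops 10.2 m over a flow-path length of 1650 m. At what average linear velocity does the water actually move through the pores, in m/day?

Hydraulic gradient i = Δh / L = 10.2 / 1650 = 0.006182.
Darcy flux q = K · i = 1.400 × 0.006182 = 0.008655 m/day.
Seepage velocity v = q / n_e = 0.008655 / 0.14 = 0.06182 m/day.

0.0618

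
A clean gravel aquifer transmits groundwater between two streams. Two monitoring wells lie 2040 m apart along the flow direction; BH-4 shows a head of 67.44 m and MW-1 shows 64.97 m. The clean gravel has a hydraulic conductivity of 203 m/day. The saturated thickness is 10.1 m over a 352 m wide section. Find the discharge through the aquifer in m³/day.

Cross-sectional area A = 352 × 10.1 = 3555 m².
Hydraulic gradient i = (67.44 − 64.97) / 2040 = 2.47 / 2040 = 0.001211.
Darcy's law: Q = K · A · i = 203.0 × 3555 × 0.001211 = 873.8 m³/day.

874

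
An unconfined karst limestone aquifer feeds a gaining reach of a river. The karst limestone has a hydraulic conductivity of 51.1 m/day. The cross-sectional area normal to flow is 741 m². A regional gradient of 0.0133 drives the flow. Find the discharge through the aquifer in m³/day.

504

Hydraulic gradient i = 0.0133.
Darcy's law: Q = K · A · i = 51.10 × 741.0 × 0.01330 = 503.6 m³/day.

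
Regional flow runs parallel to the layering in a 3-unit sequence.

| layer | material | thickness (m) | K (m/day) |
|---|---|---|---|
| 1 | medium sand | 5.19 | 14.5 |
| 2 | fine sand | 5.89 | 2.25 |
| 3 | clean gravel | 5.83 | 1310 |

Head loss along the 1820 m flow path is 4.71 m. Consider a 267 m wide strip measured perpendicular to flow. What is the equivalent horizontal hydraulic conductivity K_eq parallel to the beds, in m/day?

457

Flow is parallel to layering, so each bed carries its own Darcy discharge and the transmissivities add.
Σ(K_i·b_i) = 14.5×5.19 + 2.25×5.89 + 1310×5.83 = 7726 m²/day.
Total thickness b = 16.91 m, so K_eq = Σ(K_i·b_i)/b = 456.9 m/day.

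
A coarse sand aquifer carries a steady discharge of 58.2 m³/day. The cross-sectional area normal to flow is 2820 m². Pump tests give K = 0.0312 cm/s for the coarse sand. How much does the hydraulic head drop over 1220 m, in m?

0.934

Convert K: 0.0312 cm/s × 864 = 26.96 m/day.
From Q = K·A·i, i = Q / (K·A) = 58.2 / (26.96 × 2820) = 0.0007656.
Head loss Δh = i · L = 0.0007656 × 1220 = 0.9340 m.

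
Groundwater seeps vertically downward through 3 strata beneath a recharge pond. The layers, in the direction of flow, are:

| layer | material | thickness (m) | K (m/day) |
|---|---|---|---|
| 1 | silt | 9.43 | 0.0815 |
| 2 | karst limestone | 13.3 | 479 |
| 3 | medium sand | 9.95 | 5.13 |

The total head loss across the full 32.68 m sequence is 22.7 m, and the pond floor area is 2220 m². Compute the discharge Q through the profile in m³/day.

428

Flow is perpendicular to layering, so the layers act in series and the equivalent K is the thickness-weighted harmonic mean.
Total thickness L = 9.43 + 13.3 + 9.95 = 32.68 m.
Σ(b_i/K_i) = 9.43/0.0815 + 13.3/479 + 9.95/5.13 = 117.7 d.
K_eq = L / Σ(b_i/K_i) = 32.68 / 117.7 = 0.2777 m/day.
Q = K_eq · A · (Δh/L) = 0.2777 × 2220 × (22.7/32.68) = 428.3 m³/day.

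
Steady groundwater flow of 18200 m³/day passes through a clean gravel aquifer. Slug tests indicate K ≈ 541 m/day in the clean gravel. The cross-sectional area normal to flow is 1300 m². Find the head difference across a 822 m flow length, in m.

21.3

From Q = K·A·i, i = Q / (K·A) = 18200 / (541.0 × 1300) = 0.02588.
Head loss Δh = i · L = 0.02588 × 822 = 21.27 m.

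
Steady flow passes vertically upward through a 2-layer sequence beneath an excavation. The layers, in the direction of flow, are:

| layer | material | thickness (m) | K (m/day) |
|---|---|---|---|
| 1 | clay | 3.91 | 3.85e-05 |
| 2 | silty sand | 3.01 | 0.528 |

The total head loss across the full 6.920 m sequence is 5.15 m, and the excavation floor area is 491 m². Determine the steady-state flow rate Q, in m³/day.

0.0249

Flow is perpendicular to layering, so the layers act in series and the equivalent K is the thickness-weighted harmonic mean.
Total thickness L = 3.91 + 3.01 = 6.920 m.
Σ(b_i/K_i) = 3.91/3.85e-05 + 3.01/0.528 = 1.016e+05 d.
K_eq = L / Σ(b_i/K_i) = 6.920 / 1.016e+05 = 6.813e-05 m/day.
Q = K_eq · A · (Δh/L) = 6.813e-05 × 491 × (5.15/6.920) = 0.02490 m³/day.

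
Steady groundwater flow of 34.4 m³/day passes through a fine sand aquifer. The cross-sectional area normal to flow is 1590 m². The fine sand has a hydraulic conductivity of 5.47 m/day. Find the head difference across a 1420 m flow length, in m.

From Q = K·A·i, i = Q / (K·A) = 34.4 / (5.470 × 1590) = 0.003955.
Head loss Δh = i · L = 0.003955 × 1420 = 5.616 m.

5.62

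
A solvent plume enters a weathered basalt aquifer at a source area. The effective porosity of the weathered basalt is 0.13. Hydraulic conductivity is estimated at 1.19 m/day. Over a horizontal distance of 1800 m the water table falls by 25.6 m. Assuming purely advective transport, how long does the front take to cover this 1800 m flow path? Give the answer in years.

37.9

Hydraulic gradient i = Δh / L = 25.6 / 1800 = 0.01422.
Darcy flux q = K · i = 1.190 × 0.01422 = 0.01692 m/day.
Seepage velocity v = q / n_e = 0.01692 / 0.13 = 0.1302 m/day.
Travel time t = L / v = 1800 / 0.1302 = 13826 days = 37.85 years.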